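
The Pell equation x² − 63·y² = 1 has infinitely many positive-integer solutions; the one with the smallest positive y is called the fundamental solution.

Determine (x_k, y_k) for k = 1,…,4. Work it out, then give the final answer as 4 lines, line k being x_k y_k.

[7; 1,14] for √63; ℓ=2 ⇒ convergent index 1
k=0  a_k=7  p_k/q_k = 7/1
k=1  a_k=1  p_k/q_k = 8/1
(x₁, y₁) = (8, 1);  8² − 63·1² = 1 ✓
(8+1√63)^2 = 127 + 16√63
(8+1√63)^3 = 2024 + 255√63
(8+1√63)^4 = 32257 + 4064√63

8 1
127 16
2024 255
32257 4064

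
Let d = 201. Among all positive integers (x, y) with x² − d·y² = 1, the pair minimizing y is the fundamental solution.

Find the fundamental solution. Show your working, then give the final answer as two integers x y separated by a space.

√201 → a₀=14, period (5,1,1,1,2,…,1,5,28); ℓ=14 even so k=13
i=0: a=14 ⇒ p=14, q=1
…
i=2: a=1 ⇒ p=85, q=6
i=3: a=1 ⇒ p=156, q=11
i=4: a=1 ⇒ p=241, q=17
i=5: a=2 ⇒ p=638, q=45
i=6: a=1 ⇒ p=879, q=62
i=7: a=8 ⇒ p=7670, q=541
i=8: a=1 ⇒ p=8549, q=603
…
i=10: a=1 ⇒ p=33317, q=2350
i=11: a=1 ⇒ p=58085, q=4097
i=12: a=1 ⇒ p=91402, q=6447
i=13: a=5 ⇒ p=515095, q=36332
fundamental: x₁=515095, y₁=36332  (since 265322859025 − 201·1320014224 = 1)

515095 36332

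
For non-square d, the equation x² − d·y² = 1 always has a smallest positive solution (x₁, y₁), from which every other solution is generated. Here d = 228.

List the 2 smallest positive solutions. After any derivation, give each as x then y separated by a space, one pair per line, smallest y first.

151 10
45601 3020

√228 = [15; 10,30, …], period ℓ=2 (even) → k=1
step 0: (15, 1)  from 15·(1,0) + (0,1)
step 1: (151, 10)  from 10·(15,1) + (1,0)
fundamental: x₁=151, y₁=10  (since 22801 − 228·100 = 1)
(151+10√228)^2 = 45601 + 3020√228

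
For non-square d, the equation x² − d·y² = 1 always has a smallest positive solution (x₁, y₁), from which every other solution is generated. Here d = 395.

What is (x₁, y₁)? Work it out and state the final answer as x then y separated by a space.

159 8

√395 = [19; 1,6,1,38, …], period ℓ=4 (even) → k=3
step 0: (19, 1)  from 19·(1,0) + (0,1)
…
step 2: (139, 7)  from 6·(20,1) + (19,1)
step 3: (159, 8)  from 1·(139,7) + (20,1)
fundamental: x₁=159, y₁=8  (since 25281 − 395·64 = 1)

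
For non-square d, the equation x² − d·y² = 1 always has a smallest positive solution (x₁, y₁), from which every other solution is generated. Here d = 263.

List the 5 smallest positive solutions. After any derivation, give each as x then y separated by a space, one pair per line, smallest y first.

[16; 4,1,1,1,1,15,1,1,1,1,4,32] for √263; ℓ=12 ⇒ convergent index 11
step 0: (16, 1)  from 16·(1,0) + (0,1)
step 1: (65, 4)  from 4·(16,1) + (1,0)
…
step 3: (146, 9)  from 1·(81,5) + (65,4)
step 4: (227, 14)  from 1·(146,9) + (81,5)
step 5: (373, 23)  from 1·(227,14) + (146,9)
step 6: (5822, 359)  from 15·(373,23) + (227,14)
step 7: (6195, 382)  from 1·(5822,359) + (373,23)
…
step 9: (18212, 1123)  from 1·(12017,741) + (6195,382)
step 10: (30229, 1864)  from 1·(18212,1123) + (12017,741)
step 11: (139128, 8579)  from 4·(30229,1864) + (18212,1123)
→ (139128, 8579).  Check: 139128²=19356600384, 263·8579²=19356600383, difference 1.
(139128+8579√263)^2 = 38713200767 + 2387158224√263
(139128+8579√263)^3 = 10772180392483224 + 664241098768765√263
(139128+8579√263)^4 = 2997423827252098776577 + 184829071176614315616√263
(139128+8579√263)^5 = 834051164465087816782726488 + 51429798028655751907276931√263

139128 8579
38713200767 2387158224
10772180392483224 664241098768765
2997423827252098776577 184829071176614315616
834051164465087816782726488 51429798028655751907276931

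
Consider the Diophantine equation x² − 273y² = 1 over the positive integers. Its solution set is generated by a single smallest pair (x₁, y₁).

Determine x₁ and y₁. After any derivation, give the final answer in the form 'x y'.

727 44

√273 → a₀=16, period (1,1,10,1,1,32); ℓ=6 even so k=5
i=0: a=16 ⇒ p=16, q=1
i=1: a=1 ⇒ p=17, q=1
i=2: a=1 ⇒ p=33, q=2
i=3: a=10 ⇒ p=347, q=21
i=4: a=1 ⇒ p=380, q=23
i=5: a=1 ⇒ p=727, q=44
→ (727, 44).  Check: 727²=528529, 273·44²=528528, difference 1.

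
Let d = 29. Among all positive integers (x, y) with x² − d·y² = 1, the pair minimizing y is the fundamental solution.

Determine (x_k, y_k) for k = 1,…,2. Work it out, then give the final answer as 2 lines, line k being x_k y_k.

[5; 2,1,1,2,10] for √29; ℓ=5 ⇒ convergent index 9
step 0: (5, 1)  from 5·(1,0) + (0,1)
…
step 2: (16, 3)  from 1·(11,2) + (5,1)
…
step 7: (2251, 418)  from 1·(1524,283) + (727,135)
step 8: (3775, 701)  from 1·(2251,418) + (1524,283)
step 9: (9801, 1820)  from 2·(3775,701) + (2251,418)
(x₁, y₁) = (9801, 1820);  9801² − 29·1820² = 1 ✓
(9801+1820√29)^2 = 192119201 + 35675640√29

9801 1820
192119201 35675640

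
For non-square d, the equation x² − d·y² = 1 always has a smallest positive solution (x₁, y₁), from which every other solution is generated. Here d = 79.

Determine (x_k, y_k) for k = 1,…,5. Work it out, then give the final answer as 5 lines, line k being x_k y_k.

80 9
12799 1440
2047760 230391
327628801 36861120
52418560400 5897548809

[8; 1,7,1,16] for √79; ℓ=4 ⇒ convergent index 3
a_0=8:  p_0=8·1+0=8,  q_0=8·0+1=1
…
a_2=7:  p_2=7·9+8=71,  q_2=7·1+1=8
a_3=1:  p_3=1·71+9=80,  q_3=1·8+1=9
fundamental: x₁=80, y₁=9  (since 6400 − 79·81 = 1)
(80+9√79)^2 = 12799 + 1440√79
(80+9√79)^3 = 2047760 + 230391√79
(80+9√79)^4 = 327628801 + 36861120√79
(80+9√79)^5 = 52418560400 + 5897548809√79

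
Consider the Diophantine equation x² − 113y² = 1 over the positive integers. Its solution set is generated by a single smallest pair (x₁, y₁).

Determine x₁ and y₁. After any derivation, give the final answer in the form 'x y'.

1204353 113296

d=113: √d = [10; 1,1,1,2,2,1,1,1,20] (ℓ=9, odd), read p_17/q_17
step 0: (10, 1)  from 10·(1,0) + (0,1)
step 1: (11, 1)  from 1·(10,1) + (1,0)
…
step 4: (85, 8)  from 2·(32,3) + (21,2)
…
step 9: (16009, 1506)  from 20·(776,73) + (489,46)
step 10: (16785, 1579)  from 1·(16009,1506) + (776,73)
…
step 16: (758918, 71393)  from 1·(445435,41903) + (313483,29490)
step 17: (1204353, 113296)  from 1·(758918,71393) + (445435,41903)
fundamental: x₁=1204353, y₁=113296  (since 1450466148609 − 113·12835983616 = 1)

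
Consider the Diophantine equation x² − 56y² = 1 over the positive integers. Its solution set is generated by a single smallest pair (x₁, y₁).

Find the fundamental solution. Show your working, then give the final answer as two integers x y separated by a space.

√56 = [7; 2,14, …], period ℓ=2 (even) → k=1
i=0: a=7 ⇒ p=7, q=1
i=1: a=2 ⇒ p=15, q=2
(x₁, y₁) = (15, 2);  15² − 56·2² = 1 ✓

15 2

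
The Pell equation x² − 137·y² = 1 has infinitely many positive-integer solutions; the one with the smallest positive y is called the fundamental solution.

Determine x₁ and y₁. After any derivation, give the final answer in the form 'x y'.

√137 = [11; 1,2,2,1,1,2,2,1,22, …], period ℓ=9 (odd) → k=17
i=0: a=11 ⇒ p=11, q=1
i=1: a=1 ⇒ p=12, q=1
i=2: a=2 ⇒ p=35, q=3
…
i=6: a=2 ⇒ p=515, q=44
i=7: a=2 ⇒ p=1229, q=105
…
i=10: a=1 ⇒ p=41341, q=3532
i=11: a=2 ⇒ p=122279, q=10447
i=12: a=2 ⇒ p=285899, q=24426
…
i=14: a=1 ⇒ p=694077, q=59299
…
i=16: a=2 ⇒ p=4286741, q=366241
i=17: a=1 ⇒ p=6083073, q=519712
fundamental: x₁=6083073, y₁=519712  (since 37003777123329 − 137·270100562944 = 1)

6083073 519712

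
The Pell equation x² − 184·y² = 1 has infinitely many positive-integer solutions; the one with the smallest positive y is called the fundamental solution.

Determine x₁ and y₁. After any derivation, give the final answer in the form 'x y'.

√184 → a₀=13, period (1,1,3,2,1,2,1,2,3,1,1,26); ℓ=12 even so k=11
step 0: (13, 1)  from 13·(1,0) + (0,1)
…
step 3: (95, 7)  from 3·(27,2) + (14,1)
step 4: (217, 16)  from 2·(95,7) + (27,2)
…
step 6: (841, 62)  from 2·(312,23) + (217,16)
step 7: (1153, 85)  from 1·(841,62) + (312,23)
step 8: (3147, 232)  from 2·(1153,85) + (841,62)
step 9: (10594, 781)  from 3·(3147,232) + (1153,85)
step 10: (13741, 1013)  from 1·(10594,781) + (3147,232)
step 11: (24335, 1794)  from 1·(13741,1013) + (10594,781)
(x₁, y₁) = (24335, 1794);  24335² − 184·1794² = 1 ✓

24335 1794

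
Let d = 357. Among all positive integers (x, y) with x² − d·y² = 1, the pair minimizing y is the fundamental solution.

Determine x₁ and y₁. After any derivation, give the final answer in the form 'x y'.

3401 180

√357 = [18; 1,8,2,8,1,36, …], period ℓ=6 (even) → k=5
i=0: a=18 ⇒ p=18, q=1
…
i=2: a=8 ⇒ p=170, q=9
…
i=4: a=8 ⇒ p=3042, q=161
i=5: a=1 ⇒ p=3401, q=180
fundamental: x₁=3401, y₁=180  (since 11566801 − 357·32400 = 1)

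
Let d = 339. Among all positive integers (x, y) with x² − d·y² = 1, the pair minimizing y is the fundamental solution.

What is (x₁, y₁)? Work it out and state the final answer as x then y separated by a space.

97970 5321

[18; 2,2,2,1,17,1,2,2,2,36] for √339; ℓ=10 ⇒ convergent index 9
a_0=18:  p_0=18·1+0=18,  q_0=18·0+1=1
a_1=2:  p_1=2·18+1=37,  q_1=2·1+0=2
a_2=2:  p_2=2·37+18=92,  q_2=2·2+1=5
…
a_5=17:  p_5=17·313+221=5542,  q_5=17·17+12=301
…
a_8=2:  p_8=2·17252+5855=40359,  q_8=2·937+318=2192
a_9=2:  p_9=2·40359+17252=97970,  q_9=2·2192+937=5321
→ (97970, 5321).  Check: 97970²=9598120900, 339·5321²=9598120899, difference 1.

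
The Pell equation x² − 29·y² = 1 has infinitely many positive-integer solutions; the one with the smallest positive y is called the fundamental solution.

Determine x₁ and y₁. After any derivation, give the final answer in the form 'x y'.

√29 = [5; 2,1,1,2,10, …], period ℓ=5 (odd) → k=9
a_0=5:  p_0=5·1+0=5,  q_0=5·0+1=1
a_1=2:  p_1=2·5+1=11,  q_1=2·1+0=2
a_2=1:  p_2=1·11+5=16,  q_2=1·2+1=3
a_3=1:  p_3=1·16+11=27,  q_3=1·3+2=5
a_4=2:  p_4=2·27+16=70,  q_4=2·5+3=13
a_5=10:  p_5=10·70+27=727,  q_5=10·13+5=135
…
a_7=1:  p_7=1·1524+727=2251,  q_7=1·283+135=418
a_8=1:  p_8=1·2251+1524=3775,  q_8=1·418+283=701
a_9=2:  p_9=2·3775+2251=9801,  q_9=2·701+418=1820
→ (9801, 1820).  Check: 9801²=96059601, 29·1820²=96059600, difference 1.

9801 1820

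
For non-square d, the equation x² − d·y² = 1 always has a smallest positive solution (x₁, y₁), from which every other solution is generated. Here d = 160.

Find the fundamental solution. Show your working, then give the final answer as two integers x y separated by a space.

721 57

√160 → a₀=12, period (1,1,1,5,1,1,1,24); ℓ=8 even so k=7
k=0  a_k=12  p_k/q_k = 12/1
k=1  a_k=1  p_k/q_k = 13/1
…
k=3  a_k=1  p_k/q_k = 38/3
…
k=6  a_k=1  p_k/q_k = 468/37
k=7  a_k=1  p_k/q_k = 721/57
(x₁, y₁) = (721, 57);  721² − 160·57² = 1 ✓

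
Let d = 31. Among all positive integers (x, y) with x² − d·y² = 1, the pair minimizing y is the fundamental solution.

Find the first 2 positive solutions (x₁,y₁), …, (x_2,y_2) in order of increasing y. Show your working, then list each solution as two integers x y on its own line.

1520 273
4620799 829920

d=31: √d = [5; 1,1,3,5,3,1,1,10] (ℓ=8, even), read p_7/q_7
a_0=5:  p_0=5·1+0=5,  q_0=5·0+1=1
…
a_2=1:  p_2=1·6+5=11,  q_2=1·1+1=2
a_3=3:  p_3=3·11+6=39,  q_3=3·2+1=7
…
a_5=3:  p_5=3·206+39=657,  q_5=3·37+7=118
a_6=1:  p_6=1·657+206=863,  q_6=1·118+37=155
a_7=1:  p_7=1·863+657=1520,  q_7=1·155+118=273
fundamental: x₁=1520, y₁=273  (since 2310400 − 31·74529 = 1)
(x_2, y_2) = (1520·1520 + 31·273·273, 1520·273 + 273·1520) = (4620799, 829920)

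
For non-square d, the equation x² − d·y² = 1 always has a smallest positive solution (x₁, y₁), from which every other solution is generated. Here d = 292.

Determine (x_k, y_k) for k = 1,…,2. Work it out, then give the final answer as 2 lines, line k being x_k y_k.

2281249 133500
10408194000001 609093483000

√292 → a₀=17, period (11,2,1,3,8,3,1,2,11,34); ℓ=10 even so k=9
a_0=17:  p_0=17·1+0=17,  q_0=17·0+1=1
…
a_4=3:  p_4=3·581+393=2136,  q_4=3·34+23=125
…
a_6=3:  p_6=3·17669+2136=55143,  q_6=3·1034+125=3227
a_7=1:  p_7=1·55143+17669=72812,  q_7=1·3227+1034=4261
a_8=2:  p_8=2·72812+55143=200767,  q_8=2·4261+3227=11749
a_9=11:  p_9=11·200767+72812=2281249,  q_9=11·11749+4261=133500
fundamental: x₁=2281249, y₁=133500  (since 5204097000001 − 292·17822250000 = 1)
(x_2, y_2) = (2281249·2281249 + 292·133500·133500, 2281249·133500 + 133500·2281249) = (10408194000001, 609093483000)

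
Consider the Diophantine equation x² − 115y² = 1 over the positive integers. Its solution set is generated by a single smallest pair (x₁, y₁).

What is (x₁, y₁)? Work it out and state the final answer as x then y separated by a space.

√115 = [10; 1,2,1,1,1,1,1,2,1,20, …], period ℓ=10 (even) → k=9
k=0  a_k=10  p_k/q_k = 10/1
k=1  a_k=1  p_k/q_k = 11/1
k=2  a_k=2  p_k/q_k = 32/3
k=3  a_k=1  p_k/q_k = 43/4
k=4  a_k=1  p_k/q_k = 75/7
…
k=7  a_k=1  p_k/q_k = 311/29
k=8  a_k=2  p_k/q_k = 815/76
k=9  a_k=1  p_k/q_k = 1126/105
fundamental: x₁=1126, y₁=105  (since 1267876 − 115·11025 = 1)

1126 105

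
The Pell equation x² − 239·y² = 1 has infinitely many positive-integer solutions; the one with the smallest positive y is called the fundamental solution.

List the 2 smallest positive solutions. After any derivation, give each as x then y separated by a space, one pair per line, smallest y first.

[15; 2,5,1,2,4,15,4,2,1,5,2,30] for √239; ℓ=12 ⇒ convergent index 11
a_0=15:  p_0=15·1+0=15,  q_0=15·0+1=1
…
a_2=5:  p_2=5·31+15=170,  q_2=5·2+1=11
a_3=1:  p_3=1·170+31=201,  q_3=1·11+2=13
a_4=2:  p_4=2·201+170=572,  q_4=2·13+11=37
…
a_6=15:  p_6=15·2489+572=37907,  q_6=15·161+37=2452
…
a_10=5:  p_10=5·500258+346141=2847431,  q_10=5·32359+22390=184185
a_11=2:  p_11=2·2847431+500258=6195120,  q_11=2·184185+32359=400729
→ (6195120, 400729).  Check: 6195120²=38379511814400, 239·400729²=38379511814399, difference 1.
(6195120+400729√239)^2 = 76759023628799 + 4965128484960√239

6195120 400729
76759023628799 4965128484960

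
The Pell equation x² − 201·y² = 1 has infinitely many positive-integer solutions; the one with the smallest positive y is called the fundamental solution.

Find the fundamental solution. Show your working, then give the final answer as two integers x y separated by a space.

515095 36332

√201 → a₀=14, period (5,1,1,1,2,…,1,5,28); ℓ=14 even so k=13
a_0=14:  p_0=14·1+0=14,  q_0=14·0+1=1
…
a_2=1:  p_2=1·71+14=85,  q_2=1·5+1=6
a_3=1:  p_3=1·85+71=156,  q_3=1·6+5=11
a_4=1:  p_4=1·156+85=241,  q_4=1·11+6=17
a_5=2:  p_5=2·241+156=638,  q_5=2·17+11=45
…
a_9=2:  p_9=2·8549+7670=24768,  q_9=2·603+541=1747
…
a_12=1:  p_12=1·58085+33317=91402,  q_12=1·4097+2350=6447
a_13=5:  p_13=5·91402+58085=515095,  q_13=5·6447+4097=36332
fundamental: x₁=515095, y₁=36332  (since 265322859025 − 201·1320014224 = 1)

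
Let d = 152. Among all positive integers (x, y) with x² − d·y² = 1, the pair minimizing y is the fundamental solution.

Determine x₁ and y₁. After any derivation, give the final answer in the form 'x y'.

37 3

√152 → a₀=12, period (3,24); ℓ=2 even so k=1
a_0=12:  p_0=12·1+0=12,  q_0=12·0+1=1
a_1=3:  p_1=3·12+1=37,  q_1=3·1+0=3
→ (37, 3).  Check: 37²=1369, 152·3²=1368, difference 1.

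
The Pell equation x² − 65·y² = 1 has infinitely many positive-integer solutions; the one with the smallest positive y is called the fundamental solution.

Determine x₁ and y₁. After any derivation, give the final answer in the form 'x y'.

129 16

d=65: √d = [8; 16] (ℓ=1, odd), read p_1/q_1
step 0: (8, 1)  from 8·(1,0) + (0,1)
step 1: (129, 16)  from 16·(8,1) + (1,0)
fundamental: x₁=129, y₁=16  (since 16641 − 65·256 = 1)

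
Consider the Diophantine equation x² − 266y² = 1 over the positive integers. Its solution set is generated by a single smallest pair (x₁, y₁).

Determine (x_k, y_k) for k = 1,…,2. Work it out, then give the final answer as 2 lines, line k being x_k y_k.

d=266: √d = [16; 3,4,3,32] (ℓ=4, even), read p_3/q_3
step 0: (16, 1)  from 16·(1,0) + (0,1)
step 1: (49, 3)  from 3·(16,1) + (1,0)
step 2: (212, 13)  from 4·(49,3) + (16,1)
step 3: (685, 42)  from 3·(212,13) + (49,3)
fundamental: x₁=685, y₁=42  (since 469225 − 266·1764 = 1)
n=2: (685,42)∘(685,42) = (685·685+266·42·42, 685·42+42·685) = (938449,57540)

685 42
938449 57540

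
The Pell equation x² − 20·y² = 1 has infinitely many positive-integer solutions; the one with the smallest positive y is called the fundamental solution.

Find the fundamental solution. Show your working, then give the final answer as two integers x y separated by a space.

d=20: √d = [4; 2,8] (ℓ=2, even), read p_1/q_1
i=0: a=4 ⇒ p=4, q=1
i=1: a=2 ⇒ p=9, q=2
fundamental: x₁=9, y₁=2  (since 81 − 20·4 = 1)

9 2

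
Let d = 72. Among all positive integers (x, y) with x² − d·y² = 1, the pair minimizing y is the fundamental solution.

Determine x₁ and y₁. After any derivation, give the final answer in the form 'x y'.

17 2

√72 = [8; 2,16, …], period ℓ=2 (even) → k=1
step 0: (8, 1)  from 8·(1,0) + (0,1)
step 1: (17, 2)  from 2·(8,1) + (1,0)
→ (17, 2).  Check: 17²=289, 72·2²=288, difference 1.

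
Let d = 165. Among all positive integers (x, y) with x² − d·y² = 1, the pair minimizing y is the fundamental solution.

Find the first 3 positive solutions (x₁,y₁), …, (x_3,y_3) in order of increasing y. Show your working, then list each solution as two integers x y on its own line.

1079 84
2328481 181272
5024860919 391184892

d=165: √d = [12; 1,5,2,5,1,24] (ℓ=6, even), read p_5/q_5
step 0: (12, 1)  from 12·(1,0) + (0,1)
…
step 2: (77, 6)  from 5·(13,1) + (12,1)
step 3: (167, 13)  from 2·(77,6) + (13,1)
step 4: (912, 71)  from 5·(167,13) + (77,6)
step 5: (1079, 84)  from 1·(912,71) + (167,13)
→ (1079, 84).  Check: 1079²=1164241, 165·84²=1164240, difference 1.
(x_2, y_2) = (1079·1079 + 165·84·84, 1079·84 + 84·1079) = (2328481, 181272)
(x_3, y_3) = (1079·2328481 + 165·84·181272, 1079·181272 + 84·2328481) = (5024860919, 391184892)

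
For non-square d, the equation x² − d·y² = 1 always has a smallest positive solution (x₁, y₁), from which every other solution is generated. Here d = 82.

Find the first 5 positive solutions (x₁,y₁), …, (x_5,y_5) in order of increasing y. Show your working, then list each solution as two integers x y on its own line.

163 18
53137 5868
17322499 1912950
5647081537 623615832
1840931258563 203296848282

d=82: √d = [9; 18] (ℓ=1, odd), read p_1/q_1
i=0: a=9 ⇒ p=9, q=1
i=1: a=18 ⇒ p=163, q=18
→ (163, 18).  Check: 163²=26569, 82·18²=26568, difference 1.
(163+18√82)^2 = 53137 + 5868√82
(163+18√82)^3 = 17322499 + 1912950√82
(163+18√82)^4 = 5647081537 + 623615832√82
(163+18√82)^5 = 1840931258563 + 203296848282√82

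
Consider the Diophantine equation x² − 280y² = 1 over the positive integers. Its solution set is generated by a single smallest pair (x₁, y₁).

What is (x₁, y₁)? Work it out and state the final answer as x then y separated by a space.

251 15

√280 → a₀=16, period (1,2,1,2,1,32); ℓ=6 even so k=5
a_0=16:  p_0=16·1+0=16,  q_0=16·0+1=1
a_1=1:  p_1=1·16+1=17,  q_1=1·1+0=1
a_2=2:  p_2=2·17+16=50,  q_2=2·1+1=3
…
a_4=2:  p_4=2·67+50=184,  q_4=2·4+3=11
a_5=1:  p_5=1·184+67=251,  q_5=1·11+4=15
(x₁, y₁) = (251, 15);  251² − 280·15² = 1 ✓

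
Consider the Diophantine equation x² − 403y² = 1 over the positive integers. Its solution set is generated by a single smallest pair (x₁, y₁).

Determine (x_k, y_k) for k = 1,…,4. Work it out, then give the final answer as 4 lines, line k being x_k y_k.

669878 33369
897473069767 44706317964
1202394930058086974 59895557730143415
1610915821914004898868577 80245432842261314788776

[20; 13,2,1,3,1,3,1,2,13,40] for √403; ℓ=10 ⇒ convergent index 9
step 0: (20, 1)  from 20·(1,0) + (0,1)
step 1: (261, 13)  from 13·(20,1) + (1,0)
step 2: (542, 27)  from 2·(261,13) + (20,1)
…
step 6: (14213, 708)  from 3·(3754,187) + (2951,147)
step 7: (17967, 895)  from 1·(14213,708) + (3754,187)
step 8: (50147, 2498)  from 2·(17967,895) + (14213,708)
step 9: (669878, 33369)  from 13·(50147,2498) + (17967,895)
→ (669878, 33369).  Check: 669878²=448736534884, 403·33369²=448736534883, difference 1.
(x_2, y_2) = (669878·669878 + 403·33369·33369, 669878·33369 + 33369·669878) = (897473069767, 44706317964)
(x_3, y_3) = (669878·897473069767 + 403·33369·44706317964, 669878·44706317964 + 33369·897473069767) = (1202394930058086974, 59895557730143415)
(x_4, y_4) = (669878·1202394930058086974 + 403·33369·59895557730143415, 669878·59895557730143415 + 33369·1202394930058086974) = (1610915821914004898868577, 80245432842261314788776)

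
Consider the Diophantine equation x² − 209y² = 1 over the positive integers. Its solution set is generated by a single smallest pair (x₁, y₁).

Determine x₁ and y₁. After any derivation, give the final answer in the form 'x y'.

46551 3220

√209 = [14; 2,5,3,2,3,5,2,28, …], period ℓ=8 (even) → k=7
step 0: (14, 1)  from 14·(1,0) + (0,1)
…
step 2: (159, 11)  from 5·(29,2) + (14,1)
step 3: (506, 35)  from 3·(159,11) + (29,2)
step 4: (1171, 81)  from 2·(506,35) + (159,11)
…
step 6: (21266, 1471)  from 5·(4019,278) + (1171,81)
step 7: (46551, 3220)  from 2·(21266,1471) + (4019,278)
fundamental: x₁=46551, y₁=3220  (since 2166995601 − 209·10368400 = 1)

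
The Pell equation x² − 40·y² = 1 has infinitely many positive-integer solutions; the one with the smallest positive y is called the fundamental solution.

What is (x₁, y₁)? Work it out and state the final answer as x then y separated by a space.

19 3

[6; 3,12] for √40; ℓ=2 ⇒ convergent index 1
a_0=6:  p_0=6·1+0=6,  q_0=6·0+1=1
a_1=3:  p_1=3·6+1=19,  q_1=3·1+0=3
→ (19, 3).  Check: 19²=361, 40·3²=360, difference 1.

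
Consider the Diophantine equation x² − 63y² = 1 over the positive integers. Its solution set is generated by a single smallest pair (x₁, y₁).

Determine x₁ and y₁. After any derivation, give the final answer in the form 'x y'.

√63 = [7; 1,14, …], period ℓ=2 (even) → k=1
k=0  a_k=7  p_k/q_k = 7/1
k=1  a_k=1  p_k/q_k = 8/1
(x₁, y₁) = (8, 1);  8² − 63·1² = 1 ✓

8 1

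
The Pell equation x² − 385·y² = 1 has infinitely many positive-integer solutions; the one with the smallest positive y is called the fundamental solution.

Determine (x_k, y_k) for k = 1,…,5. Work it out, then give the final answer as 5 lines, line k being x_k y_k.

95831 4884
18367161121 936077208
3520286834677271 179410429834812
674705215289547953281 34386161802063660336
129315350969305052987065751 6590520543127714837483620

√385 → a₀=19, period (1,1,1,1,1,…,1,1,38); ℓ=16 even so k=15
k=0  a_k=19  p_k/q_k = 19/1
k=1  a_k=1  p_k/q_k = 20/1
k=2  a_k=1  p_k/q_k = 39/2
k=3  a_k=1  p_k/q_k = 59/3
…
k=5  a_k=1  p_k/q_k = 157/8
k=6  a_k=3  p_k/q_k = 569/29
k=7  a_k=1  p_k/q_k = 726/37
…
k=9  a_k=1  p_k/q_k = 2747/140
k=10  a_k=3  p_k/q_k = 10262/523
k=11  a_k=1  p_k/q_k = 13009/663
k=12  a_k=1  p_k/q_k = 23271/1186
…
k=14  a_k=1  p_k/q_k = 59551/3035
k=15  a_k=1  p_k/q_k = 95831/4884
fundamental: x₁=95831, y₁=4884  (since 9183580561 − 385·23853456 = 1)
k=2:  x_2 = 95831·95831+385·4884·4884 = 18367161121,  y_2 = 95831·4884+4884·95831 = 936077208
k=3:  x_3 = 95831·18367161121+385·4884·936077208 = 3520286834677271,  y_3 = 95831·936077208+4884·18367161121 = 179410429834812
k=4:  x_4 = 95831·3520286834677271+385·4884·179410429834812 = 674705215289547953281,  y_4 = 95831·179410429834812+4884·3520286834677271 = 34386161802063660336
k=5:  x_5 = 95831·674705215289547953281+385·4884·34386161802063660336 = 129315350969305052987065751,  y_5 = 95831·34386161802063660336+4884·674705215289547953281 = 6590520543127714837483620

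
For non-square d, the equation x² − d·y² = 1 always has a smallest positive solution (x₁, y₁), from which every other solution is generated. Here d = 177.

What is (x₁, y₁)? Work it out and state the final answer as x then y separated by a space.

[13; 3,3,2,8,2,3,3,26] for √177; ℓ=8 ⇒ convergent index 7
a_0=13:  p_0=13·1+0=13,  q_0=13·0+1=1
…
a_5=2:  p_5=2·2581+306=5468,  q_5=2·194+23=411
a_6=3:  p_6=3·5468+2581=18985,  q_6=3·411+194=1427
a_7=3:  p_7=3·18985+5468=62423,  q_7=3·1427+411=4692
fundamental: x₁=62423, y₁=4692  (since 3896630929 − 177·22014864 = 1)

62423 4692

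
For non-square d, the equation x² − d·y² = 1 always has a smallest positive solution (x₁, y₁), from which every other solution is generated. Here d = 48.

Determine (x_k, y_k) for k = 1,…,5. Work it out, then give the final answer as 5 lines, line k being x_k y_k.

√48 = [6; 1,12, …], period ℓ=2 (even) → k=1
k=0  a_k=6  p_k/q_k = 6/1
k=1  a_k=1  p_k/q_k = 7/1
(x₁, y₁) = (7, 1);  7² − 48·1² = 1 ✓
(x_2, y_2) = (7·7 + 48·1·1, 7·1 + 1·7) = (97, 14)
(x_3, y_3) = (7·97 + 48·1·14, 7·14 + 1·97) = (1351, 195)
(x_4, y_4) = (7·1351 + 48·1·195, 7·195 + 1·1351) = (18817, 2716)
(x_5, y_5) = (7·18817 + 48·1·2716, 7·2716 + 1·18817) = (262087, 37829)

7 1
97 14
1351 195
18817 2716
262087 37829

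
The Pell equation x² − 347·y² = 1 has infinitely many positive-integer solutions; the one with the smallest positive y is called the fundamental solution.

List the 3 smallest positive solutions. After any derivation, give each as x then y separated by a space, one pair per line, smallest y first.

√347 = [18; 1,1,1,2,4,…,1,1,36, …], period ℓ=14 (even) → k=13
k=0  a_k=18  p_k/q_k = 18/1
k=1  a_k=1  p_k/q_k = 19/1
k=2  a_k=1  p_k/q_k = 37/2
k=3  a_k=1  p_k/q_k = 56/3
k=4  a_k=2  p_k/q_k = 149/8
k=5  a_k=4  p_k/q_k = 652/35
…
k=7  a_k=17  p_k/q_k = 14269/766
…
k=9  a_k=4  p_k/q_k = 74549/4002
…
k=12  a_k=1  p_k/q_k = 402885/21628
k=13  a_k=1  p_k/q_k = 641602/34443
(x₁, y₁) = (641602, 34443);  641602² − 347·34443² = 1 ✓
(x_2, y_2) = (641602·641602 + 347·34443·34443, 641602·34443 + 34443·641602) = (823306252807, 44197395372)
(x_3, y_3) = (641602·823306252807 + 347·34443·44197395372, 641602·44197395372 + 34443·823306252807) = (1056469876826312026, 56714274530897445)

641602 34443
823306252807 44197395372
1056469876826312026 56714274530897445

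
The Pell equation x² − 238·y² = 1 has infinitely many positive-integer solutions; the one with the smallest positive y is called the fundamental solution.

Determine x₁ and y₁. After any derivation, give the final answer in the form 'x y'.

11663 756

√238 = [15; 2,2,1,14,1,2,2,30, …], period ℓ=8 (even) → k=7
k=0  a_k=15  p_k/q_k = 15/1
k=1  a_k=2  p_k/q_k = 31/2
k=2  a_k=2  p_k/q_k = 77/5
k=3  a_k=1  p_k/q_k = 108/7
…
k=5  a_k=1  p_k/q_k = 1697/110
k=6  a_k=2  p_k/q_k = 4983/323
k=7  a_k=2  p_k/q_k = 11663/756
(x₁, y₁) = (11663, 756);  11663² − 238·756² = 1 ✓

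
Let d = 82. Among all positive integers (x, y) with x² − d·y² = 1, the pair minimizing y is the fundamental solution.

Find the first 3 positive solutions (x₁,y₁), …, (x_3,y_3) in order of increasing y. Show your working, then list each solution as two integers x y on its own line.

163 18
53137 5868
17322499 1912950

d=82: √d = [9; 18] (ℓ=1, odd), read p_1/q_1
a_0=9:  p_0=9·1+0=9,  q_0=9·0+1=1
a_1=18:  p_1=18·9+1=163,  q_1=18·1+0=18
fundamental: x₁=163, y₁=18  (since 26569 − 82·324 = 1)
n=2: (163,18)∘(163,18) = (163·163+82·18·18, 163·18+18·163) = (53137,5868)
n=3: (53137,5868)∘(163,18) = (163·53137+82·18·5868, 163·5868+18·53137) = (17322499,1912950)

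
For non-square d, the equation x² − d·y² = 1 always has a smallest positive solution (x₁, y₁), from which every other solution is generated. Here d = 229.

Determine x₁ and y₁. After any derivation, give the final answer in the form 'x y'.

√229 → a₀=15, period (7,1,1,7,30); ℓ=5 odd so k=9
i=0: a=15 ⇒ p=15, q=1
i=1: a=7 ⇒ p=106, q=7
i=2: a=1 ⇒ p=121, q=8
…
i=4: a=7 ⇒ p=1710, q=113
i=5: a=30 ⇒ p=51527, q=3405
…
i=7: a=1 ⇒ p=413926, q=27353
i=8: a=1 ⇒ p=776325, q=51301
i=9: a=7 ⇒ p=5848201, q=386460
→ (5848201, 386460).  Check: 5848201²=34201454936401, 229·386460²=34201454936400, difference 1.

5848201 386460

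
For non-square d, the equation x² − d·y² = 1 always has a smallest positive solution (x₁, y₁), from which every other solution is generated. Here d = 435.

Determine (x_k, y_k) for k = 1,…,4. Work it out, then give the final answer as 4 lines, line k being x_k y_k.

√435 → a₀=20, period (1,5,1,40); ℓ=4 even so k=3
step 0: (20, 1)  from 20·(1,0) + (0,1)
…
step 2: (125, 6)  from 5·(21,1) + (20,1)
step 3: (146, 7)  from 1·(125,6) + (21,1)
fundamental: x₁=146, y₁=7  (since 21316 − 435·49 = 1)
(146+7√435)^2 = 42631 + 2044√435
(146+7√435)^3 = 12448106 + 596841√435
(146+7√435)^4 = 3634804321 + 174275528√435

146 7
42631 2044
12448106 596841
3634804321 174275528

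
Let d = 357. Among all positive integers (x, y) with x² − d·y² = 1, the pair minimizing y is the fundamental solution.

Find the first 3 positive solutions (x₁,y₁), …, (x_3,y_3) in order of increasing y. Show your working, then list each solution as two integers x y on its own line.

[18; 1,8,2,8,1,36] for √357; ℓ=6 ⇒ convergent index 5
a_0=18:  p_0=18·1+0=18,  q_0=18·0+1=1
…
a_2=8:  p_2=8·19+18=170,  q_2=8·1+1=9
a_3=2:  p_3=2·170+19=359,  q_3=2·9+1=19
a_4=8:  p_4=8·359+170=3042,  q_4=8·19+9=161
a_5=1:  p_5=1·3042+359=3401,  q_5=1·161+19=180
→ (3401, 180).  Check: 3401²=11566801, 357·180²=11566800, difference 1.
n=2: (3401,180)∘(3401,180) = (3401·3401+357·180·180, 3401·180+180·3401) = (23133601,1224360)
n=3: (23133601,1224360)∘(3401,180) = (3401·23133601+357·180·1224360, 3401·1224360+180·23133601) = (157354750601,8328096540)

3401 180
23133601 1224360
157354750601 8328096540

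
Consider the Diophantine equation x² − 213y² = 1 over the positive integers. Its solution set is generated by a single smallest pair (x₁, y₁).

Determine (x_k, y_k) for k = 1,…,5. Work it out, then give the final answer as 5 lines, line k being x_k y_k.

194399 13320
75581942401 5178789360
29386108041429599 2013502945575960
11425260034216163289601 782845918228863306720
4442118250753789746628859999 304368927313532092980546600

√213 = [14; 1,1,2,6,1,8,1,6,2,1,1,28, …], period ℓ=12 (even) → k=11
i=0: a=14 ⇒ p=14, q=1
i=1: a=1 ⇒ p=15, q=1
…
i=4: a=6 ⇒ p=467, q=32
…
i=6: a=8 ⇒ p=4787, q=328
i=7: a=1 ⇒ p=5327, q=365
i=8: a=6 ⇒ p=36749, q=2518
i=9: a=2 ⇒ p=78825, q=5401
i=10: a=1 ⇒ p=115574, q=7919
i=11: a=1 ⇒ p=194399, q=13320
→ (194399, 13320).  Check: 194399²=37790971201, 213·13320²=37790971200, difference 1.
(x_2, y_2) = (194399·194399 + 213·13320·13320, 194399·13320 + 13320·194399) = (75581942401, 5178789360)
(x_3, y_3) = (194399·75581942401 + 213·13320·5178789360, 194399·5178789360 + 13320·75581942401) = (29386108041429599, 2013502945575960)
(x_4, y_4) = (194399·29386108041429599 + 213·13320·2013502945575960, 194399·2013502945575960 + 13320·29386108041429599) = (11425260034216163289601, 782845918228863306720)
(x_5, y_5) = (194399·11425260034216163289601 + 213·13320·782845918228863306720, 194399·782845918228863306720 + 13320·11425260034216163289601) = (4442118250753789746628859999, 304368927313532092980546600)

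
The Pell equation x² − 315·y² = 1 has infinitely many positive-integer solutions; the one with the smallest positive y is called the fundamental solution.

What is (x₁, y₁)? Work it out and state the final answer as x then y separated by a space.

71 4

d=315: √d = [17; 1,2,1,34] (ℓ=4, even), read p_3/q_3
step 0: (17, 1)  from 17·(1,0) + (0,1)
step 1: (18, 1)  from 1·(17,1) + (1,0)
step 2: (53, 3)  from 2·(18,1) + (17,1)
step 3: (71, 4)  from 1·(53,3) + (18,1)
→ (71, 4).  Check: 71²=5041, 315·4²=5040, difference 1.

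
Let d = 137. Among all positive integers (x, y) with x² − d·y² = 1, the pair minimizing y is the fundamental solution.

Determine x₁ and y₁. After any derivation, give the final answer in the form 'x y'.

[11; 1,2,2,1,1,2,2,1,22] for √137; ℓ=9 ⇒ convergent index 17
i=0: a=11 ⇒ p=11, q=1
i=1: a=1 ⇒ p=12, q=1
i=2: a=2 ⇒ p=35, q=3
…
i=4: a=1 ⇒ p=117, q=10
i=5: a=1 ⇒ p=199, q=17
…
i=8: a=1 ⇒ p=1744, q=149
…
i=10: a=1 ⇒ p=41341, q=3532
i=11: a=2 ⇒ p=122279, q=10447
i=12: a=2 ⇒ p=285899, q=24426
…
i=14: a=1 ⇒ p=694077, q=59299
i=15: a=2 ⇒ p=1796332, q=153471
i=16: a=2 ⇒ p=4286741, q=366241
i=17: a=1 ⇒ p=6083073, q=519712
(x₁, y₁) = (6083073, 519712);  6083073² − 137·519712² = 1 ✓

6083073 519712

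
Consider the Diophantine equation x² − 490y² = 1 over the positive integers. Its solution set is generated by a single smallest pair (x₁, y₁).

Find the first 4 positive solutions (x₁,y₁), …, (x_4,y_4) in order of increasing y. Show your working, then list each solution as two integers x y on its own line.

1039681 46968
2161873163521 97663474416
4495316905044313921 203077717488555624
9347391150304592810234881 422272088792340335957472

d=490: √d = [22; 7,2,1,4,4,4,1,2,7,44] (ℓ=10, even), read p_9/q_9
i=0: a=22 ⇒ p=22, q=1
…
i=2: a=2 ⇒ p=332, q=15
i=3: a=1 ⇒ p=487, q=22
…
i=5: a=4 ⇒ p=9607, q=434
…
i=8: a=2 ⇒ p=141338, q=6385
i=9: a=7 ⇒ p=1039681, q=46968
→ (1039681, 46968).  Check: 1039681²=1080936581761, 490·46968²=1080936581760, difference 1.
(1039681+46968√490)^2 = 2161873163521 + 97663474416√490
(1039681+46968√490)^3 = 4495316905044313921 + 203077717488555624√490
(1039681+46968√490)^4 = 9347391150304592810234881 + 422272088792340335957472√490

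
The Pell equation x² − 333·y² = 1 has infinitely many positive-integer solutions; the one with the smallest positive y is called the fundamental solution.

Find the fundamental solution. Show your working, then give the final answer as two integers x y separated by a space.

73 4

[18; 4,36] for √333; ℓ=2 ⇒ convergent index 1
k=0  a_k=18  p_k/q_k = 18/1
k=1  a_k=4  p_k/q_k = 73/4
fundamental: x₁=73, y₁=4  (since 5329 − 333·16 = 1)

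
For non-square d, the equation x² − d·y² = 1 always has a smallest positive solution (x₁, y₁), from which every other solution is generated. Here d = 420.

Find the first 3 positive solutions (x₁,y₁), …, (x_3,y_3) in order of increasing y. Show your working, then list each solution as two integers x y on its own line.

√420 = [20; 2,40, …], period ℓ=2 (even) → k=1
k=0  a_k=20  p_k/q_k = 20/1
k=1  a_k=2  p_k/q_k = 41/2
(x₁, y₁) = (41, 2);  41² − 420·2² = 1 ✓
n=2: (41,2)∘(41,2) = (41·41+420·2·2, 41·2+2·41) = (3361,164)
n=3: (3361,164)∘(41,2) = (41·3361+420·2·164, 41·164+2·3361) = (275561,13446)

41 2
3361 164
275561 13446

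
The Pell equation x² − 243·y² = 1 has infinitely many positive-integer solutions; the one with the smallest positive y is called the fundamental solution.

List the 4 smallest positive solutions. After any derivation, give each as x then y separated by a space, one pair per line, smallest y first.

[15; 1,1,2,3,15,3,2,1,1,30] for √243; ℓ=10 ⇒ convergent index 9
i=0: a=15 ⇒ p=15, q=1
i=1: a=1 ⇒ p=16, q=1
i=2: a=1 ⇒ p=31, q=2
i=3: a=2 ⇒ p=78, q=5
…
i=5: a=15 ⇒ p=4053, q=260
i=6: a=3 ⇒ p=12424, q=797
i=7: a=2 ⇒ p=28901, q=1854
i=8: a=1 ⇒ p=41325, q=2651
i=9: a=1 ⇒ p=70226, q=4505
→ (70226, 4505).  Check: 70226²=4931691076, 243·4505²=4931691075, difference 1.
n=2: (70226,4505)∘(70226,4505) = (70226·70226+243·4505·4505, 70226·4505+4505·70226) = (9863382151,632736260)
n=3: (9863382151,632736260)∘(70226,4505) = (70226·9863382151+243·4505·632736260, 70226·632736260+4505·9863382151) = (1385331749802026,88869073185015)
n=4: (1385331749802026,88869073185015)∘(70226,4505) = (70226·1385331749802026+243·4505·88869073185015, 70226·88869073185015+4505·1385331749802026) = (194572614913330773601,12481839066348990520)

70226 4505
9863382151 632736260
1385331749802026 88869073185015
194572614913330773601 12481839066348990520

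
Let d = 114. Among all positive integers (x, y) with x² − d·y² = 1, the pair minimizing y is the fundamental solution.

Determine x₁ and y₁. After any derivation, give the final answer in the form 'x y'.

1025 96

√114 = [10; 1,2,10,2,1,20, …], period ℓ=6 (even) → k=5
step 0: (10, 1)  from 10·(1,0) + (0,1)
…
step 4: (694, 65)  from 2·(331,31) + (32,3)
step 5: (1025, 96)  from 1·(694,65) + (331,31)
(x₁, y₁) = (1025, 96);  1025² − 114·96² = 1 ✓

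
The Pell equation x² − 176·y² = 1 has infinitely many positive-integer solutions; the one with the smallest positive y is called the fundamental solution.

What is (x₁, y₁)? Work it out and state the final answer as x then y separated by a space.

199 15

√176 = [13; 3,1,3,26, …], period ℓ=4 (even) → k=3
a_0=13:  p_0=13·1+0=13,  q_0=13·0+1=1
…
a_2=1:  p_2=1·40+13=53,  q_2=1·3+1=4
a_3=3:  p_3=3·53+40=199,  q_3=3·4+3=15
(x₁, y₁) = (199, 15);  199² − 176·15² = 1 ✓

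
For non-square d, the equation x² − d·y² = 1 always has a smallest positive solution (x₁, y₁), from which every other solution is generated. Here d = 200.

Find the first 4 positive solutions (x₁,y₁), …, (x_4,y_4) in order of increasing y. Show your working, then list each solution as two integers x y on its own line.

99 7
19601 1386
3880899 274421
768398401 54333972

[14; 7,28] for √200; ℓ=2 ⇒ convergent index 1
k=0  a_k=14  p_k/q_k = 14/1
k=1  a_k=7  p_k/q_k = 99/7
(x₁, y₁) = (99, 7);  99² − 200·7² = 1 ✓
k=2:  x_2 = 99·99+200·7·7 = 19601,  y_2 = 99·7+7·99 = 1386
k=3:  x_3 = 99·19601+200·7·1386 = 3880899,  y_3 = 99·1386+7·19601 = 274421
k=4:  x_4 = 99·3880899+200·7·274421 = 768398401,  y_4 = 99·274421+7·3880899 = 54333972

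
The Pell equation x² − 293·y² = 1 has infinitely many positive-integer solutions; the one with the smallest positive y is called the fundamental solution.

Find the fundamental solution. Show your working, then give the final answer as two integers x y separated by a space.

√293 → a₀=17, period (8,1,1,8,34); ℓ=5 odd so k=9
k=0  a_k=17  p_k/q_k = 17/1
…
k=2  a_k=1  p_k/q_k = 154/9
k=3  a_k=1  p_k/q_k = 291/17
k=4  a_k=8  p_k/q_k = 2482/145
k=5  a_k=34  p_k/q_k = 84679/4947
…
k=7  a_k=1  p_k/q_k = 764593/44668
k=8  a_k=1  p_k/q_k = 1444507/84389
k=9  a_k=8  p_k/q_k = 12320649/719780
fundamental: x₁=12320649, y₁=719780  (since 151798391781201 − 293·518083248400 = 1)

12320649 719780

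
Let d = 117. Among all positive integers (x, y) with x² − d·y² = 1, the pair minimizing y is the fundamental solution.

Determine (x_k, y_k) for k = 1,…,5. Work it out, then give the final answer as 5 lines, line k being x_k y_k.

649 60
842401 77880
1093435849 101088180
1419278889601 131212379760
1842222905266249 170313567840300

[10; 1,4,2,4,1,20] for √117; ℓ=6 ⇒ convergent index 5
k=0  a_k=10  p_k/q_k = 10/1
…
k=4  a_k=4  p_k/q_k = 530/49
k=5  a_k=1  p_k/q_k = 649/60
(x₁, y₁) = (649, 60);  649² − 117·60² = 1 ✓
(649+60√117)^2 = 842401 + 77880√117
(649+60√117)^3 = 1093435849 + 101088180√117
(649+60√117)^4 = 1419278889601 + 131212379760√117
(649+60√117)^5 = 1842222905266249 + 170313567840300√117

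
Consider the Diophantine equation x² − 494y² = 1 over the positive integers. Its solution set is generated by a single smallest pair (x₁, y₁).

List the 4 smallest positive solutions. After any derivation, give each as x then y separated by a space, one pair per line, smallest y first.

√494 = [22; 4,2,2,1,2,1,2,2,4,44, …], period ℓ=10 (even) → k=9
a_0=22:  p_0=22·1+0=22,  q_0=22·0+1=1
…
a_4=1:  p_4=1·489+200=689,  q_4=1·22+9=31
…
a_8=2:  p_8=2·6979+2556=16514,  q_8=2·314+115=743
a_9=4:  p_9=4·16514+6979=73035,  q_9=4·743+314=3286
fundamental: x₁=73035, y₁=3286  (since 5334111225 − 494·10797796 = 1)
(73035+3286√494)^2 = 10668222449 + 479986020√494
(73035+3286√494)^3 = 1558307253052395 + 70111557938114√494
(73035+3286√494)^4 = 227621940442695115201 + 10241195267540325960√494

73035 3286
10668222449 479986020
1558307253052395 70111557938114
227621940442695115201 10241195267540325960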